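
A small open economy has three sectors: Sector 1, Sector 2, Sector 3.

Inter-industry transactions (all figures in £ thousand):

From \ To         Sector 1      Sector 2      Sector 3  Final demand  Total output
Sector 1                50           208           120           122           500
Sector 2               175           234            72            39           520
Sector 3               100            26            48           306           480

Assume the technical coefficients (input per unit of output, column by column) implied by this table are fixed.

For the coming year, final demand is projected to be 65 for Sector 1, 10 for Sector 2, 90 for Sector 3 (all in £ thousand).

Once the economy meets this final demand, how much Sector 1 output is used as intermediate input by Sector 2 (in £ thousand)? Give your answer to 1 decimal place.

Technical coefficients a_ij = z_ij / X_j:
  a_11 = 50/500 = 0.10, a_21 = 175/500 = 0.35, a_31 = 100/500 = 0.20
  a_12 = 208/520 = 0.40, a_22 = 234/520 = 0.45, a_32 = 26/520 = 0.05
  a_13 = 120/480 = 0.25, a_23 = 72/480 = 0.15, a_33 = 48/480 = 0.10
I − A =
  [   0.90    -0.40    -0.25]
  [  -0.35     0.55    -0.15]
  [  -0.20    -0.05     0.90]
Cofactors of I−A, C_ij = (−1)^(i+j)·(minor ij) (rows/columns in the sector order above):
  C_11 = (0.55)(0.90) − (-0.15)(-0.05) = 0.4875
  C_12 = −[(-0.35)(0.90) − (-0.15)(-0.20)] = 0.3450
  C_13 = (-0.35)(-0.05) − (0.55)(-0.20) = 0.1275
  C_21 = −[(-0.40)(0.90) − (-0.25)(-0.05)] = 0.3725
  C_22 = (0.90)(0.90) − (-0.25)(-0.20) = 0.7600
  C_23 = −[(0.90)(-0.05) − (-0.40)(-0.20)] = 0.1250
  C_31 = (-0.40)(-0.15) − (-0.25)(0.55) = 0.1975
  C_32 = −[(0.90)(-0.15) − (-0.25)(-0.35)] = 0.2225
  C_33 = (0.90)(0.55) − (-0.40)(-0.35) = 0.3550
det(I−A) = Σ_j (I−A)_1j·C_1j = (0.90)(0.4875) + (-0.40)(0.3450) + (-0.25)(0.1275) = 0.268875
adj(I−A) = Cᵀ =
  [ 0.4875   0.3725   0.1975]
  [ 0.3450   0.7600   0.2225]
  [ 0.1275   0.1250   0.3550]
(I − A)⁻¹ = adj(I−A) / det(I−A) ≈
  [   1.8131     1.3854     0.7345]
  [   1.2831     2.8266     0.8275]
  [   0.4742     0.4649     1.3203]
First solve x = (I − A)⁻¹ d = adj(I−A)·d / det(I−A); in particular x_2 = (0.3450·65 + 0.7600·10 + 0.2225·90) / 0.268875 = 50.05 / 0.268875 ≈ 186.146.
Intermediate flow from 1 to 2: z_12 = a_12 · x_2 = 0.40 × 50.05 / 0.268875 = 20.02 / 0.268875 ≈ 74.5.

z_12 = 74.5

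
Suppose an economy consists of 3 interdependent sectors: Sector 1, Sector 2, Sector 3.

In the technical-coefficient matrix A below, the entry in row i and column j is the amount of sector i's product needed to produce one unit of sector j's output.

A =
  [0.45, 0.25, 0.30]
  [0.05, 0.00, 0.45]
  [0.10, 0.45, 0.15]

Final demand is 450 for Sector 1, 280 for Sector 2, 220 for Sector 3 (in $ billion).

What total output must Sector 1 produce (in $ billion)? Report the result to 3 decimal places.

x_1 = 1611.513

I − A =
  [   0.55    -0.25    -0.30]
  [  -0.05     1.00    -0.45]
  [  -0.10    -0.45     0.85]
Cofactors of I−A, C_ij = (−1)^(i+j)·(minor ij) (rows/columns in the sector order above):
  C_11 = (1.00)(0.85) − (-0.45)(-0.45) = 0.6475
  C_12 = −[(-0.05)(0.85) − (-0.45)(-0.10)] = 0.0875
  C_13 = (-0.05)(-0.45) − (1.00)(-0.10) = 0.1225
  C_21 = −[(-0.25)(0.85) − (-0.30)(-0.45)] = 0.3475
  C_22 = (0.55)(0.85) − (-0.30)(-0.10) = 0.4375
  C_23 = −[(0.55)(-0.45) − (-0.25)(-0.10)] = 0.2725
  C_31 = (-0.25)(-0.45) − (-0.30)(1.00) = 0.4125
  C_32 = −[(0.55)(-0.45) − (-0.30)(-0.05)] = 0.2625
  C_33 = (0.55)(1.00) − (-0.25)(-0.05) = 0.5375
det(I−A) = Σ_j (I−A)_1j·C_1j = (0.55)(0.6475) + (-0.25)(0.0875) + (-0.30)(0.1225) = 0.2975
adj(I−A) = Cᵀ =
  [ 0.6475   0.3475   0.4125]
  [ 0.0875   0.4375   0.2625]
  [ 0.1225   0.2725   0.5375]
(I − A)⁻¹ = adj(I−A) / det(I−A) ≈
  [   2.1765     1.1681     1.3866]
  [   0.2941     1.4706     0.8824]
  [   0.4118     0.9160     1.8067]
x = (I − A)⁻¹ d = adj(I−A)·d / det(I−A), with det(I−A) = 0.2975:
  x_1 = (0.6475·450 + 0.3475·280 + 0.4125·220) / 0.2975 = 479.425 / 0.2975 ≈ 1611.513
  x_2 = (0.0875·450 + 0.4375·280 + 0.2625·220) / 0.2975 = 219.625 / 0.2975 ≈ 738.235
  x_3 = (0.1225·450 + 0.2725·280 + 0.5375·220) / 0.2975 = 249.675 / 0.2975 ≈ 839.244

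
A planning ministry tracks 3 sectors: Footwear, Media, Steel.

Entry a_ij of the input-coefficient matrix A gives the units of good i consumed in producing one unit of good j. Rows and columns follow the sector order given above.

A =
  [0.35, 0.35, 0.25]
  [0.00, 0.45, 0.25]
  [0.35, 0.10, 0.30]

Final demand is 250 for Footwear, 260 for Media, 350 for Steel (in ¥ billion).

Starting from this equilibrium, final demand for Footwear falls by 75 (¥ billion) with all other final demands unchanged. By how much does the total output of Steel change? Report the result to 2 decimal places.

Δx_S = -93.00

I − A =
  [   0.65    -0.35    -0.25]
  [   0.00     0.55    -0.25]
  [  -0.35    -0.10     0.70]
Cofactors of I−A, C_ij = (−1)^(i+j)·(minor ij) (rows/columns in the sector order above):
  C_11 = (0.55)(0.70) − (-0.25)(-0.10) = 0.3600
  C_12 = −[(0.00)(0.70) − (-0.25)(-0.35)] = 0.0875
  C_13 = (0.00)(-0.10) − (0.55)(-0.35) = 0.1925
  C_21 = −[(-0.35)(0.70) − (-0.25)(-0.10)] = 0.2700
  C_22 = (0.65)(0.70) − (-0.25)(-0.35) = 0.3675
  C_23 = −[(0.65)(-0.10) − (-0.35)(-0.35)] = 0.1875
  C_31 = (-0.35)(-0.25) − (-0.25)(0.55) = 0.2250
  C_32 = −[(0.65)(-0.25) − (-0.25)(0.00)] = 0.1625
  C_33 = (0.65)(0.55) − (-0.35)(0.00) = 0.3575
det(I−A) = Σ_j (I−A)_1j·C_1j = (0.65)(0.3600) + (-0.35)(0.0875) + (-0.25)(0.1925) = 0.15525
adj(I−A) = Cᵀ =
  [ 0.3600   0.2700   0.2250]
  [ 0.0875   0.3675   0.1625]
  [ 0.1925   0.1875   0.3575]
(I − A)⁻¹ = adj(I−A) / det(I−A) ≈
  [   2.3188     1.7391     1.4493]
  [   0.5636     2.3671     1.0467]
  [   1.2399     1.2077     2.3027]
Δx = (I − A)⁻¹ Δd with Δd having -75 in the Footwear component and 0 elsewhere.
So Δx_S = L_SF · (-75), where L_SF = adj(I−A)_SF / det(I−A) = 0.1925 / 0.15525.
Δx_S = 0.1925 × (-75) / 0.15525 = -14.4375 / 0.15525 ≈ -93.00.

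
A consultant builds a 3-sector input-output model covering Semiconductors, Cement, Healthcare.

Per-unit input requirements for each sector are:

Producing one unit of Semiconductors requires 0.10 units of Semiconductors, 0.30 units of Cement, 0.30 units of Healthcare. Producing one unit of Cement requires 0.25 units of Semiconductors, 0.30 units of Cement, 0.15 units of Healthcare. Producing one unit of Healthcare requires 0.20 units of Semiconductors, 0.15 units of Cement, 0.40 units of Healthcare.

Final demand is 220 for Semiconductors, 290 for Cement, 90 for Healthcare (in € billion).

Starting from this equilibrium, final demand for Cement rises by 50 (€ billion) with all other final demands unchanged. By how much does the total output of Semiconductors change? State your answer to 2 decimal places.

Δx_S = 35.93

I − A =
  [   0.90    -0.25    -0.20]
  [  -0.30     0.70    -0.15]
  [  -0.30    -0.15     0.60]
Cofactors of I−A, C_ij = (−1)^(i+j)·(minor ij) (rows/columns in the sector order above):
  C_11 = (0.70)(0.60) − (-0.15)(-0.15) = 0.3975
  C_12 = −[(-0.30)(0.60) − (-0.15)(-0.30)] = 0.2250
  C_13 = (-0.30)(-0.15) − (0.70)(-0.30) = 0.2550
  C_21 = −[(-0.25)(0.60) − (-0.20)(-0.15)] = 0.1800
  C_22 = (0.90)(0.60) − (-0.20)(-0.30) = 0.4800
  C_23 = −[(0.90)(-0.15) − (-0.25)(-0.30)] = 0.2100
  C_31 = (-0.25)(-0.15) − (-0.20)(0.70) = 0.1775
  C_32 = −[(0.90)(-0.15) − (-0.20)(-0.30)] = 0.1950
  C_33 = (0.90)(0.70) − (-0.25)(-0.30) = 0.5550
det(I−A) = Σ_j (I−A)_1j·C_1j = (0.90)(0.3975) + (-0.25)(0.2250) + (-0.20)(0.2550) = 0.2505
adj(I−A) = Cᵀ =
  [ 0.3975   0.1800   0.1775]
  [ 0.2250   0.4800   0.1950]
  [ 0.2550   0.2100   0.5550]
(I − A)⁻¹ = adj(I−A) / det(I−A) ≈
  [   1.5868     0.7186     0.7086]
  [   0.8982     1.9162     0.7784]
  [   1.0180     0.8383     2.2156]
Δx = (I − A)⁻¹ Δd with Δd having +50 in the Cement component and 0 elsewhere.
So Δx_S = L_SC · (+50), where L_SC = adj(I−A)_SC / det(I−A) = 0.1800 / 0.2505.
Δx_S = 0.1800 × (+50) / 0.2505 = 9.00 / 0.2505 ≈ 35.93.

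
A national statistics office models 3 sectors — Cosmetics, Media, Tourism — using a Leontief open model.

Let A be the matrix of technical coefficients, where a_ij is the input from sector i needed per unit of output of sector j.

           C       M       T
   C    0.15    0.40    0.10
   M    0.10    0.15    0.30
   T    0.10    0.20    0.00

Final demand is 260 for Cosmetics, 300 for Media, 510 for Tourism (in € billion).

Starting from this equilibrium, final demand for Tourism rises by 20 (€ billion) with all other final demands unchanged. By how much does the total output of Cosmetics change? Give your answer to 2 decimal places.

I − A =
  [   0.85    -0.40    -0.10]
  [  -0.10     0.85    -0.30]
  [  -0.10    -0.20     1.00]
Cofactors of I−A, C_ij = (−1)^(i+j)·(minor ij) (rows/columns in the sector order above):
  C_11 = (0.85)(1.00) − (-0.30)(-0.20) = 0.7900
  C_12 = −[(-0.10)(1.00) − (-0.30)(-0.10)] = 0.1300
  C_13 = (-0.10)(-0.20) − (0.85)(-0.10) = 0.1050
  C_21 = −[(-0.40)(1.00) − (-0.10)(-0.20)] = 0.4200
  C_22 = (0.85)(1.00) − (-0.10)(-0.10) = 0.8400
  C_23 = −[(0.85)(-0.20) − (-0.40)(-0.10)] = 0.2100
  C_31 = (-0.40)(-0.30) − (-0.10)(0.85) = 0.2050
  C_32 = −[(0.85)(-0.30) − (-0.10)(-0.10)] = 0.2650
  C_33 = (0.85)(0.85) − (-0.40)(-0.10) = 0.6825
det(I−A) = Σ_j (I−A)_1j·C_1j = (0.85)(0.7900) + (-0.40)(0.1300) + (-0.10)(0.1050) = 0.6090
adj(I−A) = Cᵀ =
  [ 0.7900   0.4200   0.2050]
  [ 0.1300   0.8400   0.2650]
  [ 0.1050   0.2100   0.6825]
(I − A)⁻¹ = adj(I−A) / det(I−A) ≈
  [   1.2972     0.6897     0.3366]
  [   0.2135     1.3793     0.4351]
  [   0.1724     0.3448     1.1207]
Δx = (I − A)⁻¹ Δd with Δd having +20 in the Tourism component and 0 elsewhere.
So Δx_C = L_CT · (+20), where L_CT = adj(I−A)_CT / det(I−A) = 0.2050 / 0.6090.
Δx_C = 0.2050 × (+20) / 0.6090 = 4.10 / 0.6090 ≈ 6.73.

Δx_C = 6.73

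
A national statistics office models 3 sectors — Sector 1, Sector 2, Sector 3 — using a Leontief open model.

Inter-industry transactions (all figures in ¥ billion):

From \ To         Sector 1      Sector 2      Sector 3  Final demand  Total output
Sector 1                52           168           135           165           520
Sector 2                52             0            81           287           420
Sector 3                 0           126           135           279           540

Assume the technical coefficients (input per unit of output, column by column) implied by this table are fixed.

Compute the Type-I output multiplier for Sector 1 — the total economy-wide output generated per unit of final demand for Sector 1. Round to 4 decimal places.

Technical coefficients a_ij = z_ij / X_j:
  a_11 = 52/520 = 0.10, a_21 = 52/520 = 0.10, a_31 = 0/520 = 0.00
  a_12 = 168/420 = 0.40, a_22 = 0/420 = 0.00, a_32 = 126/420 = 0.30
  a_13 = 135/540 = 0.25, a_23 = 81/540 = 0.15, a_33 = 135/540 = 0.25
I − A =
  [   0.90    -0.40    -0.25]
  [  -0.10     1.00    -0.15]
  [   0.00    -0.30     0.75]
Cofactors of I−A, C_ij = (−1)^(i+j)·(minor ij) (rows/columns in the sector order above):
  C_11 = (1.00)(0.75) − (-0.15)(-0.30) = 0.7050
  C_12 = −[(-0.10)(0.75) − (-0.15)(0.00)] = 0.0750
  C_13 = (-0.10)(-0.30) − (1.00)(0.00) = 0.0300
  C_21 = −[(-0.40)(0.75) − (-0.25)(-0.30)] = 0.3750
  C_22 = (0.90)(0.75) − (-0.25)(0.00) = 0.6750
  C_23 = −[(0.90)(-0.30) − (-0.40)(0.00)] = 0.2700
  C_31 = (-0.40)(-0.15) − (-0.25)(1.00) = 0.3100
  C_32 = −[(0.90)(-0.15) − (-0.25)(-0.10)] = 0.1600
  C_33 = (0.90)(1.00) − (-0.40)(-0.10) = 0.8600
det(I−A) = Σ_j (I−A)_1j·C_1j = (0.90)(0.7050) + (-0.40)(0.0750) + (-0.25)(0.0300) = 0.5970
adj(I−A) = Cᵀ =
  [ 0.7050   0.3750   0.3100]
  [ 0.0750   0.6750   0.1600]
  [ 0.0300   0.2700   0.8600]
(I − A)⁻¹ = adj(I−A) / det(I−A) ≈
  [   1.18090     0.62814     0.51926]
  [   0.12563     1.13065     0.26801]
  [   0.05025     0.45226     1.44054]
The output multiplier for sector j is the column-j sum of the Leontief inverse (I − A)⁻¹ = adj(I−A) / det(I−A).
Column 1 of adj(I−A): (0.7050, 0.0750, 0.0300); det(I−A) = 0.5970.
m_1 = (0.7050 + 0.0750 + 0.0300) / 0.5970 = 0.81 / 0.5970 ≈ 1.3568.

m_1 = 1.3568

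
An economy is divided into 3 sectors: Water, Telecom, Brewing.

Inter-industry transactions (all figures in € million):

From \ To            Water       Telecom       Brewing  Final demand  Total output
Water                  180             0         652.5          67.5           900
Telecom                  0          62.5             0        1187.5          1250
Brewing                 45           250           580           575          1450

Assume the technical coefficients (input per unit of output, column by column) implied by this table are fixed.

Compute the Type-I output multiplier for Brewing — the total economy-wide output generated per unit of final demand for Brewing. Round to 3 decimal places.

m_3 = 2.732

Technical coefficients a_ij = z_ij / X_j:
  a_11 = 180/900 = 0.20, a_21 = 0/900 = 0.00, a_31 = 45/900 = 0.05
  a_12 = 0/1250 = 0.00, a_22 = 62.5/1250 = 0.05, a_32 = 250/1250 = 0.20
  a_13 = 652.5/1450 = 0.45, a_23 = 0/1450 = 0.00, a_33 = 580/1450 = 0.40
I − A =
  [   0.80     0.00    -0.45]
  [   0.00     0.95     0.00]
  [  -0.05    -0.20     0.60]
Cofactors of I−A, C_ij = (−1)^(i+j)·(minor ij) (rows/columns in the sector order above):
  C_11 = (0.95)(0.60) − (0.00)(-0.20) = 0.5700
  C_12 = −[(0.00)(0.60) − (0.00)(-0.05)] = 0.0000
  C_13 = (0.00)(-0.20) − (0.95)(-0.05) = 0.0475
  C_21 = −[(0.00)(0.60) − (-0.45)(-0.20)] = 0.0900
  C_22 = (0.80)(0.60) − (-0.45)(-0.05) = 0.4575
  C_23 = −[(0.80)(-0.20) − (0.00)(-0.05)] = 0.1600
  C_31 = (0.00)(0.00) − (-0.45)(0.95) = 0.4275
  C_32 = −[(0.80)(0.00) − (-0.45)(0.00)] = 0.0000
  C_33 = (0.80)(0.95) − (0.00)(0.00) = 0.7600
det(I−A) = Σ_j (I−A)_1j·C_1j = (0.80)(0.5700) + (0.00)(0.0000) + (-0.45)(0.0475) = 0.434625
adj(I−A) = Cᵀ =
  [ 0.5700   0.0900   0.4275]
  [ 0.0000   0.4575   0.0000]
  [ 0.0475   0.1600   0.7600]
(I − A)⁻¹ = adj(I−A) / det(I−A) ≈
  [   1.3115     0.2071     0.9836]
  [   0.0000     1.0526     0.0000]
  [   0.1093     0.3681     1.7486]
The output multiplier for sector j is the column-j sum of the Leontief inverse (I − A)⁻¹ = adj(I−A) / det(I−A).
Column 3 of adj(I−A): (0.4275, 0.0000, 0.7600); det(I−A) = 0.434625.
m_3 = (0.4275 + 0.0000 + 0.7600) / 0.434625 = 1.1875 / 0.434625 ≈ 2.732.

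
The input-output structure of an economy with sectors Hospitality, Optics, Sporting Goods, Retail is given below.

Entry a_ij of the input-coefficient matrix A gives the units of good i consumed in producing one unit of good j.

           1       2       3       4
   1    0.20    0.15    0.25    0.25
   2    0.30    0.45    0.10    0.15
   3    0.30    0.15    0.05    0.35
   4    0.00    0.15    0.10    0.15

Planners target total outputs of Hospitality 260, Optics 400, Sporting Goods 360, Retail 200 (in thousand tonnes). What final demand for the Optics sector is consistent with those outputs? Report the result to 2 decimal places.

I − A =
  [   0.80    -0.15    -0.25    -0.25]
  [  -0.30     0.55    -0.10    -0.15]
  [  -0.30    -0.15     0.95    -0.35]
  [   0.00    -0.15    -0.10     0.85]
d = (I − A) x:
  d_1 = (+0.80)·260 + (-0.15)·400 + (-0.25)·360 + (-0.25)·200 = 8.00
  d_2 = (-0.30)·260 + (+0.55)·400 + (-0.10)·360 + (-0.15)·200 = 76.00
  d_3 = (-0.30)·260 + (-0.15)·400 + (+0.95)·360 + (-0.35)·200 = 134.00
  d_4 = (+0.00)·260 + (-0.15)·400 + (-0.10)·360 + (+0.85)·200 = 74.00

d_2 = 76.00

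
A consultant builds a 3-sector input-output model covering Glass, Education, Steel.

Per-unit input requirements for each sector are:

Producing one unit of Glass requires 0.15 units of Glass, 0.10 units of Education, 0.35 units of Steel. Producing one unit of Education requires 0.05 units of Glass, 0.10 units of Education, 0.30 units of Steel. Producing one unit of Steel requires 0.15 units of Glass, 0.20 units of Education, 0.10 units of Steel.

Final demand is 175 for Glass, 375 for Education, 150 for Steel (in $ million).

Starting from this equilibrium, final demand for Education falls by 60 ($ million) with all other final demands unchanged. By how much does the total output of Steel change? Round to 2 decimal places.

Δx_S = -28.30

I − A =
  [   0.85    -0.05    -0.15]
  [  -0.10     0.90    -0.20]
  [  -0.35    -0.30     0.90]
Cofactors of I−A, C_ij = (−1)^(i+j)·(minor ij) (rows/columns in the sector order above):
  C_11 = (0.90)(0.90) − (-0.20)(-0.30) = 0.7500
  C_12 = −[(-0.10)(0.90) − (-0.20)(-0.35)] = 0.1600
  C_13 = (-0.10)(-0.30) − (0.90)(-0.35) = 0.3450
  C_21 = −[(-0.05)(0.90) − (-0.15)(-0.30)] = 0.0900
  C_22 = (0.85)(0.90) − (-0.15)(-0.35) = 0.7125
  C_23 = −[(0.85)(-0.30) − (-0.05)(-0.35)] = 0.2725
  C_31 = (-0.05)(-0.20) − (-0.15)(0.90) = 0.1450
  C_32 = −[(0.85)(-0.20) − (-0.15)(-0.10)] = 0.1850
  C_33 = (0.85)(0.90) − (-0.05)(-0.10) = 0.7600
det(I−A) = Σ_j (I−A)_1j·C_1j = (0.85)(0.7500) + (-0.05)(0.1600) + (-0.15)(0.3450) = 0.57775
adj(I−A) = Cᵀ =
  [ 0.7500   0.0900   0.1450]
  [ 0.1600   0.7125   0.1850]
  [ 0.3450   0.2725   0.7600]
(I − A)⁻¹ = adj(I−A) / det(I−A) ≈
  [   1.2981     0.1558     0.2510]
  [   0.2769     1.2332     0.3202]
  [   0.5971     0.4717     1.3154]
Δx = (I − A)⁻¹ Δd with Δd having -60 in the Education component and 0 elsewhere.
So Δx_S = L_SE · (-60), where L_SE = adj(I−A)_SE / det(I−A) = 0.2725 / 0.57775.
Δx_S = 0.2725 × (-60) / 0.57775 = -16.35 / 0.57775 ≈ -28.30.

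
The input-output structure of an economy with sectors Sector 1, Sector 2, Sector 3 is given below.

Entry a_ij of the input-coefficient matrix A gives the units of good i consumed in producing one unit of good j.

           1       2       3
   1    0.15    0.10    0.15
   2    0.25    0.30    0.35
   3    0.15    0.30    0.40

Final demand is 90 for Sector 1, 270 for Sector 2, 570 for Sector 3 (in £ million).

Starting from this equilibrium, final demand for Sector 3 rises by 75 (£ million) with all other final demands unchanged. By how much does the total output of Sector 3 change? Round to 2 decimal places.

I − A =
  [   0.85    -0.10    -0.15]
  [  -0.25     0.70    -0.35]
  [  -0.15    -0.30     0.60]
Cofactors of I−A, C_ij = (−1)^(i+j)·(minor ij) (rows/columns in the sector order above):
  C_11 = (0.70)(0.60) − (-0.35)(-0.30) = 0.3150
  C_12 = −[(-0.25)(0.60) − (-0.35)(-0.15)] = 0.2025
  C_13 = (-0.25)(-0.30) − (0.70)(-0.15) = 0.1800
  C_21 = −[(-0.10)(0.60) − (-0.15)(-0.30)] = 0.1050
  C_22 = (0.85)(0.60) − (-0.15)(-0.15) = 0.4875
  C_23 = −[(0.85)(-0.30) − (-0.10)(-0.15)] = 0.2700
  C_31 = (-0.10)(-0.35) − (-0.15)(0.70) = 0.1400
  C_32 = −[(0.85)(-0.35) − (-0.15)(-0.25)] = 0.3350
  C_33 = (0.85)(0.70) − (-0.10)(-0.25) = 0.5700
det(I−A) = Σ_j (I−A)_1j·C_1j = (0.85)(0.3150) + (-0.10)(0.2025) + (-0.15)(0.1800) = 0.2205
adj(I−A) = Cᵀ =
  [ 0.3150   0.1050   0.1400]
  [ 0.2025   0.4875   0.3350]
  [ 0.1800   0.2700   0.5700]
(I − A)⁻¹ = adj(I−A) / det(I−A) ≈
  [   1.4286     0.4762     0.6349]
  [   0.9184     2.2109     1.5193]
  [   0.8163     1.2245     2.5850]
Δx = (I − A)⁻¹ Δd with Δd having +75 in the Sector 3 component and 0 elsewhere.
So Δx_3 = L_33 · (+75), where L_33 = adj(I−A)_33 / det(I−A) = 0.5700 / 0.2205.
Δx_3 = 0.5700 × (+75) / 0.2205 = 42.75 / 0.2205 ≈ 193.88.

Δx_3 = 193.88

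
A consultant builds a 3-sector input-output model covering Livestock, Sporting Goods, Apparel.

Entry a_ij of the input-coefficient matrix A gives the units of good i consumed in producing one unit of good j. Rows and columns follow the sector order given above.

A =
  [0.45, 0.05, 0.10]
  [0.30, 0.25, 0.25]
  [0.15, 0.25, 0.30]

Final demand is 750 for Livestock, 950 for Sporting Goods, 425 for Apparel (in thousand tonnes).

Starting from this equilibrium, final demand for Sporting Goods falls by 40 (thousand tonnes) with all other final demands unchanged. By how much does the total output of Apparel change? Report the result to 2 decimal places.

Δx_3 = -25.98

I − A =
  [   0.55    -0.05    -0.10]
  [  -0.30     0.75    -0.25]
  [  -0.15    -0.25     0.70]
Cofactors of I−A, C_ij = (−1)^(i+j)·(minor ij) (rows/columns in the sector order above):
  C_11 = (0.75)(0.70) − (-0.25)(-0.25) = 0.4625
  C_12 = −[(-0.30)(0.70) − (-0.25)(-0.15)] = 0.2475
  C_13 = (-0.30)(-0.25) − (0.75)(-0.15) = 0.1875
  C_21 = −[(-0.05)(0.70) − (-0.10)(-0.25)] = 0.0600
  C_22 = (0.55)(0.70) − (-0.10)(-0.15) = 0.3700
  C_23 = −[(0.55)(-0.25) − (-0.05)(-0.15)] = 0.1450
  C_31 = (-0.05)(-0.25) − (-0.10)(0.75) = 0.0875
  C_32 = −[(0.55)(-0.25) − (-0.10)(-0.30)] = 0.1675
  C_33 = (0.55)(0.75) − (-0.05)(-0.30) = 0.3975
det(I−A) = Σ_j (I−A)_1j·C_1j = (0.55)(0.4625) + (-0.05)(0.2475) + (-0.10)(0.1875) = 0.22325
adj(I−A) = Cᵀ =
  [ 0.4625   0.0600   0.0875]
  [ 0.2475   0.3700   0.1675]
  [ 0.1875   0.1450   0.3975]
(I − A)⁻¹ = adj(I−A) / det(I−A) ≈
  [   2.0717     0.2688     0.3919]
  [   1.1086     1.6573     0.7503]
  [   0.8399     0.6495     1.7805]
Δx = (I − A)⁻¹ Δd with Δd having -40 in the Sporting Goods component and 0 elsewhere.
So Δx_3 = L_32 · (-40), where L_32 = adj(I−A)_32 / det(I−A) = 0.1450 / 0.22325.
Δx_3 = 0.1450 × (-40) / 0.22325 = -5.80 / 0.22325 ≈ -25.98.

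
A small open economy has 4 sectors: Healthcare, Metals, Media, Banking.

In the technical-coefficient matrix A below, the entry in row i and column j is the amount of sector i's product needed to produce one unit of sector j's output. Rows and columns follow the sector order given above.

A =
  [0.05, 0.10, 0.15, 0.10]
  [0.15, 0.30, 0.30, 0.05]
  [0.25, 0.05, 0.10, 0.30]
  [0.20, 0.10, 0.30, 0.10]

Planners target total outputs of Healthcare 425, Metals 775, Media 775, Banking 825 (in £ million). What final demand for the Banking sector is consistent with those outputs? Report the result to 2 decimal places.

d_4 = 347.50

I − A =
  [   0.95    -0.10    -0.15    -0.10]
  [  -0.15     0.70    -0.30    -0.05]
  [  -0.25    -0.05     0.90    -0.30]
  [  -0.20    -0.10    -0.30     0.90]
d = (I − A) x:
  d_1 = (+0.95)·425 + (-0.10)·775 + (-0.15)·775 + (-0.10)·825 = 127.50
  d_2 = (-0.15)·425 + (+0.70)·775 + (-0.30)·775 + (-0.05)·825 = 205.00
  d_3 = (-0.25)·425 + (-0.05)·775 + (+0.90)·775 + (-0.30)·825 = 305.00
  d_4 = (-0.20)·425 + (-0.10)·775 + (-0.30)·775 + (+0.90)·825 = 347.50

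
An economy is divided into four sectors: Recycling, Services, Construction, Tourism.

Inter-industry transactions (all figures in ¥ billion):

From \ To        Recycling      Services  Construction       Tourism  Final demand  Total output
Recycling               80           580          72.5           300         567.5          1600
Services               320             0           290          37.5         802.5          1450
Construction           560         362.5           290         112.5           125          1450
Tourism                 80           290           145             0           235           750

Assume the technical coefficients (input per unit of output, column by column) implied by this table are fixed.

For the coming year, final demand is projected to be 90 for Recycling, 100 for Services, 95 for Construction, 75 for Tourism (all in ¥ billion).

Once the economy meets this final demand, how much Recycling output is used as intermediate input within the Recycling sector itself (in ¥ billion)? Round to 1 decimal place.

z_RR = 14.2

Technical coefficients a_ij = z_ij / X_j:
  a_RR = 80/1600 = 0.05, a_SR = 320/1600 = 0.20, a_CR = 560/1600 = 0.35, a_TR = 80/1600 = 0.05
  a_RS = 580/1450 = 0.40, a_SS = 0/1450 = 0.00, a_CS = 362.5/1450 = 0.25, a_TS = 290/1450 = 0.20
  a_RC = 72.5/1450 = 0.05, a_SC = 290/1450 = 0.20, a_CC = 290/1450 = 0.20, a_TC = 145/1450 = 0.10
  a_RT = 300/750 = 0.40, a_ST = 37.5/750 = 0.05, a_CT = 112.5/750 = 0.15, a_TT = 0/750 = 0.00
I − A =
  [   0.95    -0.40    -0.05    -0.40]
  [  -0.20     1.00    -0.20    -0.05]
  [  -0.35    -0.25     0.80    -0.15]
  [  -0.05    -0.20    -0.10     1.00]
Compute the cofactors C_ij = (−1)^(i+j)·(3×3 minor ij) of I−A; the adjugate is their transpose:
adj(I−A) = Cᵀ =
  [ 0.719750   0.402000   0.187500   0.336125]
  [ 0.232250   0.697875   0.208875   0.159125]
  [ 0.410625   0.432000   0.823500   0.309375]
  [ 0.123500   0.202875   0.133500   0.600500]
det(I−A) = Σ_j (I−A)_1j·C_1j = (0.95)(0.719750) + (-0.40)(0.232250) + (-0.05)(0.410625) + (-0.40)(0.123500) = 0.52093125
(I − A)⁻¹ = adj(I−A) / det(I−A) ≈
  [   1.3817     0.7717     0.3599     0.6452]
  [   0.4458     1.3397     0.4010     0.3055]
  [   0.7883     0.8293     1.5808     0.5939]
  [   0.2371     0.3894     0.2563     1.1527]
First solve x = (I − A)⁻¹ d = adj(I−A)·d / det(I−A); in particular x_R = (0.719750·90 + 0.402000·100 + 0.187500·95 + 0.336125·75) / 0.52093125 = 147.999375 / 0.52093125 ≈ 284.105.
Intermediate flow from R to R: z_RR = a_RR · x_R = 0.05 × 147.999375 / 0.52093125 = 7.39996875 / 0.52093125 ≈ 14.2.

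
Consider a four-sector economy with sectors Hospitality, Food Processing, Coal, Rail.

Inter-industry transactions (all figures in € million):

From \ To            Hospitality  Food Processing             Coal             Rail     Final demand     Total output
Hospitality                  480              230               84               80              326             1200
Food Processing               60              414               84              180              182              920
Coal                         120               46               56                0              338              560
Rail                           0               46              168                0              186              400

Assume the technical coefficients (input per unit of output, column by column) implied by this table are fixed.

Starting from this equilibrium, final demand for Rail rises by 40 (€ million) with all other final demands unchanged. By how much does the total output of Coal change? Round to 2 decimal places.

Technical coefficients a_ij = z_ij / X_j:
  a_HH = 480/1200 = 0.40, a_FH = 60/1200 = 0.05, a_CH = 120/1200 = 0.10, a_RH = 0/1200 = 0.00
  a_HF = 230/920 = 0.25, a_FF = 414/920 = 0.45, a_CF = 46/920 = 0.05, a_RF = 46/920 = 0.05
  a_HC = 84/560 = 0.15, a_FC = 84/560 = 0.15, a_CC = 56/560 = 0.10, a_RC = 168/560 = 0.30
  a_HR = 80/400 = 0.20, a_FR = 180/400 = 0.45, a_CR = 0/400 = 0.00, a_RR = 0/400 = 0.00
I − A =
  [   0.60    -0.25    -0.15    -0.20]
  [  -0.05     0.55    -0.15    -0.45]
  [  -0.10    -0.05     0.90     0.00]
  [   0.00    -0.05    -0.30     1.00]
Compute the cofactors C_ij = (−1)^(i+j)·(3×3 minor ij) of I−A; the adjugate is their transpose:
adj(I−A) = Cᵀ =
  [ 0.460500   0.244500   0.184875   0.202125]
  [ 0.073500   0.519000   0.181500   0.248250]
  [ 0.055250   0.056000   0.303500   0.036250]
  [ 0.020250   0.042750   0.100125   0.268875]
det(I−A) = Σ_j (I−A)_1j·C_1j = (0.60)(0.460500) + (-0.25)(0.073500) + (-0.15)(0.055250) + (-0.20)(0.020250) = 0.2455875
(I − A)⁻¹ = adj(I−A) / det(I−A) ≈
  [   1.8751     0.9956     0.7528     0.8230]
  [   0.2993     2.1133     0.7390     1.0108]
  [   0.2250     0.2280     1.2358     0.1476]
  [   0.0825     0.1741     0.4077     1.0948]
Δx = (I − A)⁻¹ Δd with Δd having +40 in the Rail component and 0 elsewhere.
So Δx_C = L_CR · (+40), where L_CR = adj(I−A)_CR / det(I−A) = 0.036250 / 0.2455875.
Δx_C = 0.036250 × (+40) / 0.2455875 = 1.45 / 0.2455875 ≈ 5.90.

Δx_C = 5.90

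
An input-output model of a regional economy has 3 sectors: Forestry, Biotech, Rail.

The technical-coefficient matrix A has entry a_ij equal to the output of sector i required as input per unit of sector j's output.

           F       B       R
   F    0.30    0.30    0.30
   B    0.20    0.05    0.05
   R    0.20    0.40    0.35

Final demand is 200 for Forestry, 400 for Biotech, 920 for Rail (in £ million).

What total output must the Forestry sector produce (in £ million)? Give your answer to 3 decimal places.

I − A =
  [   0.70    -0.30    -0.30]
  [  -0.20     0.95    -0.05]
  [  -0.20    -0.40     0.65]
Cofactors of I−A, C_ij = (−1)^(i+j)·(minor ij) (rows/columns in the sector order above):
  C_11 = (0.95)(0.65) − (-0.05)(-0.40) = 0.5975
  C_12 = −[(-0.20)(0.65) − (-0.05)(-0.20)] = 0.1400
  C_13 = (-0.20)(-0.40) − (0.95)(-0.20) = 0.2700
  C_21 = −[(-0.30)(0.65) − (-0.30)(-0.40)] = 0.3150
  C_22 = (0.70)(0.65) − (-0.30)(-0.20) = 0.3950
  C_23 = −[(0.70)(-0.40) − (-0.30)(-0.20)] = 0.3400
  C_31 = (-0.30)(-0.05) − (-0.30)(0.95) = 0.3000
  C_32 = −[(0.70)(-0.05) − (-0.30)(-0.20)] = 0.0950
  C_33 = (0.70)(0.95) − (-0.30)(-0.20) = 0.6050
det(I−A) = Σ_j (I−A)_1j·C_1j = (0.70)(0.5975) + (-0.30)(0.1400) + (-0.30)(0.2700) = 0.29525
adj(I−A) = Cᵀ =
  [ 0.5975   0.3150   0.3000]
  [ 0.1400   0.3950   0.0950]
  [ 0.2700   0.3400   0.6050]
(I − A)⁻¹ = adj(I−A) / det(I−A) ≈
  [   2.0237     1.0669     1.0161]
  [   0.4742     1.3378     0.3218]
  [   0.9145     1.1516     2.0491]
x = (I − A)⁻¹ d = adj(I−A)·d / det(I−A), with det(I−A) = 0.29525:
  x_F = (0.5975·200 + 0.3150·400 + 0.3000·920) / 0.29525 = 521.50 / 0.29525 ≈ 1766.300
  x_B = (0.1400·200 + 0.3950·400 + 0.0950·920) / 0.29525 = 273.40 / 0.29525 ≈ 925.995
  x_R = (0.2700·200 + 0.3400·400 + 0.6050·920) / 0.29525 = 746.60 / 0.29525 ≈ 2528.704

x_F = 1766.300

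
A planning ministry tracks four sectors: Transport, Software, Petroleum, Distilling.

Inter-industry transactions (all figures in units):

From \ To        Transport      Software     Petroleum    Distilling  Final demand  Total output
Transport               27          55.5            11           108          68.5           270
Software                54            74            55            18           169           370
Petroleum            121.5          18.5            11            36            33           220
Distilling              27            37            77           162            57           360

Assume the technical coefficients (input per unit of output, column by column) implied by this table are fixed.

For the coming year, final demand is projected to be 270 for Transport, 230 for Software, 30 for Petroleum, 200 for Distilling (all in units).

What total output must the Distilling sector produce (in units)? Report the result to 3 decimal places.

x_4 = 975.743

Technical coefficients a_ij = z_ij / X_j:
  a_11 = 27/270 = 0.10, a_21 = 54/270 = 0.20, a_31 = 121.5/270 = 0.45, a_41 = 27/270 = 0.10
  a_12 = 55.5/370 = 0.15, a_22 = 74/370 = 0.20, a_32 = 18.5/370 = 0.05, a_42 = 37/370 = 0.10
  a_13 = 11/220 = 0.05, a_23 = 55/220 = 0.25, a_33 = 11/220 = 0.05, a_43 = 77/220 = 0.35
  a_14 = 108/360 = 0.30, a_24 = 18/360 = 0.05, a_34 = 36/360 = 0.10, a_44 = 162/360 = 0.45
I − A =
  [   0.90    -0.15    -0.05    -0.30]
  [  -0.20     0.80    -0.25    -0.05]
  [  -0.45    -0.05     0.95    -0.10]
  [  -0.10    -0.10    -0.35     0.55]
Compute the cofactors C_ij = (−1)^(i+j)·(3×3 minor ij) of I−A; the adjugate is their transpose:
adj(I−A) = Cᵀ =
  [ 0.375000   0.108750   0.136500   0.239250]
  [ 0.174500   0.350125   0.158750   0.155875]
  [ 0.211500   0.084375   0.344250   0.185625]
  [ 0.234500   0.137125   0.272750   0.608875]
det(I−A) = Σ_j (I−A)_1j·C_1j = (0.90)(0.375000) + (-0.15)(0.174500) + (-0.05)(0.211500) + (-0.30)(0.234500) = 0.2304
(I − A)⁻¹ = adj(I−A) / det(I−A) ≈
  [   1.6276     0.4720     0.5924     1.0384]
  [   0.7574     1.5196     0.6890     0.6765]
  [   0.9180     0.3662     1.4941     0.8057]
  [   1.0178     0.5952     1.1838     2.6427]
x = (I − A)⁻¹ d = adj(I−A)·d / det(I−A), with det(I−A) = 0.2304:
  x_1 = (0.375000·270 + 0.108750·230 + 0.136500·30 + 0.239250·200) / 0.2304 = 178.2075 / 0.2304 ≈ 773.470
  x_2 = (0.174500·270 + 0.350125·230 + 0.158750·30 + 0.155875·200) / 0.2304 = 163.58125 / 0.2304 ≈ 709.988
  x_3 = (0.211500·270 + 0.084375·230 + 0.344250·30 + 0.185625·200) / 0.2304 = 123.96375 / 0.2304 ≈ 538.037
  x_4 = (0.234500·270 + 0.137125·230 + 0.272750·30 + 0.608875·200) / 0.2304 = 224.81125 / 0.2304 ≈ 975.743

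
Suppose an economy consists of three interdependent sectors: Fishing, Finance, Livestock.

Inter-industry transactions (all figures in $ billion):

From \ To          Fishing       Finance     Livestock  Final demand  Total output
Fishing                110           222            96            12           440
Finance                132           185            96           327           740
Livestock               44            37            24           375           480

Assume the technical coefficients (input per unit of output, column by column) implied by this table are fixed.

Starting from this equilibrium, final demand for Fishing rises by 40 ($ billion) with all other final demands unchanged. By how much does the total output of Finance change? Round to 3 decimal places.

Technical coefficients a_ij = z_ij / X_j:
  a_11 = 110/440 = 0.25, a_21 = 132/440 = 0.30, a_31 = 44/440 = 0.10
  a_12 = 222/740 = 0.30, a_22 = 185/740 = 0.25, a_32 = 37/740 = 0.05
  a_13 = 96/480 = 0.20, a_23 = 96/480 = 0.20, a_33 = 24/480 = 0.05
I − A =
  [   0.75    -0.30    -0.20]
  [  -0.30     0.75    -0.20]
  [  -0.10    -0.05     0.95]
Cofactors of I−A, C_ij = (−1)^(i+j)·(minor ij) (rows/columns in the sector order above):
  C_11 = (0.75)(0.95) − (-0.20)(-0.05) = 0.7025
  C_12 = −[(-0.30)(0.95) − (-0.20)(-0.10)] = 0.3050
  C_13 = (-0.30)(-0.05) − (0.75)(-0.10) = 0.0900
  C_21 = −[(-0.30)(0.95) − (-0.20)(-0.05)] = 0.2950
  C_22 = (0.75)(0.95) − (-0.20)(-0.10) = 0.6925
  C_23 = −[(0.75)(-0.05) − (-0.30)(-0.10)] = 0.0675
  C_31 = (-0.30)(-0.20) − (-0.20)(0.75) = 0.2100
  C_32 = −[(0.75)(-0.20) − (-0.20)(-0.30)] = 0.2100
  C_33 = (0.75)(0.75) − (-0.30)(-0.30) = 0.4725
det(I−A) = Σ_j (I−A)_1j·C_1j = (0.75)(0.7025) + (-0.30)(0.3050) + (-0.20)(0.0900) = 0.417375
adj(I−A) = Cᵀ =
  [ 0.7025   0.2950   0.2100]
  [ 0.3050   0.6925   0.2100]
  [ 0.0900   0.0675   0.4725]
(I − A)⁻¹ = adj(I−A) / det(I−A) ≈
  [   1.6831     0.7068     0.5031]
  [   0.7308     1.6592     0.5031]
  [   0.2156     0.1617     1.1321]
Δx = (I − A)⁻¹ Δd with Δd having +40 in the Fishing component and 0 elsewhere.
So Δx_2 = L_21 · (+40), where L_21 = adj(I−A)_21 / det(I−A) = 0.3050 / 0.417375.
Δx_2 = 0.3050 × (+40) / 0.417375 = 12.20 / 0.417375 ≈ 29.230.

Δx_2 = 29.230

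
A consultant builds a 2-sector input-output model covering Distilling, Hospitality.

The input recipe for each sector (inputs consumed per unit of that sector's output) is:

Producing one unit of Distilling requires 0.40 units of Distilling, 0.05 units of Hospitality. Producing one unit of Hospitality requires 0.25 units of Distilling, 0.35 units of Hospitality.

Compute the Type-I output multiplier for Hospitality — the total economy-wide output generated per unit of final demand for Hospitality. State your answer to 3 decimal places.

I − A =
  [   0.60    -0.25]
  [  -0.05     0.65]
det(I−A) = (0.60)(0.65) − (-0.25)(-0.05) = 0.3775
adj(I−A) = [[0.65, 0.25], [0.05, 0.60]]
(I − A)⁻¹ = adj(I−A) / det(I−A) ≈
  [   1.7219     0.6623]
  [   0.1325     1.5894]
The output multiplier for sector j is the column-j sum of the Leontief inverse (I − A)⁻¹ = adj(I−A) / det(I−A).
Column H of adj(I−A): (0.25, 0.60); det(I−A) = 0.3775.
m_H = (0.25 + 0.60) / 0.3775 = 0.85 / 0.3775 ≈ 2.252.

m_H = 2.252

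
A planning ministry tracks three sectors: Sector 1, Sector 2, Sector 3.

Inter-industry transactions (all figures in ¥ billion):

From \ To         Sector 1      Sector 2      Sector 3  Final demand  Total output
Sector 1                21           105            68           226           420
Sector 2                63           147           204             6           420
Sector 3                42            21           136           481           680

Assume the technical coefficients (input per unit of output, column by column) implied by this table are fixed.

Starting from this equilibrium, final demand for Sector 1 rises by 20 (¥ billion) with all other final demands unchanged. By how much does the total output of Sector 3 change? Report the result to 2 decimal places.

Δx_3 = 3.33

Technical coefficients a_ij = z_ij / X_j:
  a_11 = 21/420 = 0.05, a_21 = 63/420 = 0.15, a_31 = 42/420 = 0.10
  a_12 = 105/420 = 0.25, a_22 = 147/420 = 0.35, a_32 = 21/420 = 0.05
  a_13 = 68/680 = 0.10, a_23 = 204/680 = 0.30, a_33 = 136/680 = 0.20
I − A =
  [   0.95    -0.25    -0.10]
  [  -0.15     0.65    -0.30]
  [  -0.10    -0.05     0.80]
Cofactors of I−A, C_ij = (−1)^(i+j)·(minor ij) (rows/columns in the sector order above):
  C_11 = (0.65)(0.80) − (-0.30)(-0.05) = 0.5050
  C_12 = −[(-0.15)(0.80) − (-0.30)(-0.10)] = 0.1500
  C_13 = (-0.15)(-0.05) − (0.65)(-0.10) = 0.0725
  C_21 = −[(-0.25)(0.80) − (-0.10)(-0.05)] = 0.2050
  C_22 = (0.95)(0.80) − (-0.10)(-0.10) = 0.7500
  C_23 = −[(0.95)(-0.05) − (-0.25)(-0.10)] = 0.0725
  C_31 = (-0.25)(-0.30) − (-0.10)(0.65) = 0.1400
  C_32 = −[(0.95)(-0.30) − (-0.10)(-0.15)] = 0.3000
  C_33 = (0.95)(0.65) − (-0.25)(-0.15) = 0.5800
det(I−A) = Σ_j (I−A)_1j·C_1j = (0.95)(0.5050) + (-0.25)(0.1500) + (-0.10)(0.0725) = 0.4350
adj(I−A) = Cᵀ =
  [ 0.5050   0.2050   0.1400]
  [ 0.1500   0.7500   0.3000]
  [ 0.0725   0.0725   0.5800]
(I − A)⁻¹ = adj(I−A) / det(I−A) ≈
  [   1.1609     0.4713     0.3218]
  [   0.3448     1.7241     0.6897]
  [   0.1667     0.1667     1.3333]
Δx = (I − A)⁻¹ Δd with Δd having +20 in the Sector 1 component and 0 elsewhere.
So Δx_3 = L_31 · (+20), where L_31 = adj(I−A)_31 / det(I−A) = 0.0725 / 0.4350.
Δx_3 = 0.0725 × (+20) / 0.4350 = 1.45 / 0.4350 ≈ 3.33.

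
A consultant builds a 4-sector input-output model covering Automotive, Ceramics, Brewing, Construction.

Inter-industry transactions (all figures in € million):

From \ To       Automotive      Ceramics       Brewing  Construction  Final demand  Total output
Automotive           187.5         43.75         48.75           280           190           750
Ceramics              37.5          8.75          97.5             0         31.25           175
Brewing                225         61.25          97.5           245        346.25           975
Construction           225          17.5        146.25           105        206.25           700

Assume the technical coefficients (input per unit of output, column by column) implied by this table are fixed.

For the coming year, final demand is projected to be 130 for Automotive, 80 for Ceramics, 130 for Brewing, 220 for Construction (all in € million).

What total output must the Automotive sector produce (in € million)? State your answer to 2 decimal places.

Technical coefficients a_ij = z_ij / X_j:
  a_11 = 187.5/750 = 0.25, a_21 = 37.5/750 = 0.05, a_31 = 225/750 = 0.30, a_41 = 225/750 = 0.30
  a_12 = 43.75/175 = 0.25, a_22 = 8.75/175 = 0.05, a_32 = 61.25/175 = 0.35, a_42 = 17.5/175 = 0.10
  a_13 = 48.75/975 = 0.05, a_23 = 97.5/975 = 0.10, a_33 = 97.5/975 = 0.10, a_43 = 146.25/975 = 0.15
  a_14 = 280/700 = 0.40, a_24 = 0/700 = 0.00, a_34 = 245/700 = 0.35, a_44 = 105/700 = 0.15
I − A =
  [   0.75    -0.25    -0.05    -0.40]
  [  -0.05     0.95    -0.10     0.00]
  [  -0.30    -0.35     0.90    -0.35]
  [  -0.30    -0.10    -0.15     0.85]
Compute the cofactors C_ij = (−1)^(i+j)·(3×3 minor ij) of I−A; the adjugate is their transpose:
adj(I−A) = Cᵀ =
  [ 0.643625   0.251750   0.122625   0.353375]
  [ 0.071625   0.390375   0.056875   0.057125]
  [ 0.358625   0.309375   0.479000   0.366000]
  [ 0.298875   0.189375   0.134500   0.581125]
det(I−A) = Σ_j (I−A)_1j·C_1j = (0.75)(0.643625) + (-0.25)(0.071625) + (-0.05)(0.358625) + (-0.40)(0.298875) = 0.32733125
(I − A)⁻¹ = adj(I−A) / det(I−A) ≈
  [   1.9663     0.7691     0.3746     1.0796]
  [   0.2188     1.1926     0.1738     0.1745]
  [   1.0956     0.9451     1.4633     1.1181]
  [   0.9131     0.5785     0.4109     1.7753]
x = (I − A)⁻¹ d = adj(I−A)·d / det(I−A), with det(I−A) = 0.32733125:
  x_1 = (0.643625·130 + 0.251750·80 + 0.122625·130 + 0.353375·220) / 0.32733125 = 197.495 / 0.32733125 ≈ 603.35
  x_2 = (0.071625·130 + 0.390375·80 + 0.056875·130 + 0.057125·220) / 0.32733125 = 60.5025 / 0.32733125 ≈ 184.84
  x_3 = (0.358625·130 + 0.309375·80 + 0.479000·130 + 0.366000·220) / 0.32733125 = 214.16125 / 0.32733125 ≈ 654.26
  x_4 = (0.298875·130 + 0.189375·80 + 0.134500·130 + 0.581125·220) / 0.32733125 = 199.33625 / 0.32733125 ≈ 608.97

x_1 = 603.35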